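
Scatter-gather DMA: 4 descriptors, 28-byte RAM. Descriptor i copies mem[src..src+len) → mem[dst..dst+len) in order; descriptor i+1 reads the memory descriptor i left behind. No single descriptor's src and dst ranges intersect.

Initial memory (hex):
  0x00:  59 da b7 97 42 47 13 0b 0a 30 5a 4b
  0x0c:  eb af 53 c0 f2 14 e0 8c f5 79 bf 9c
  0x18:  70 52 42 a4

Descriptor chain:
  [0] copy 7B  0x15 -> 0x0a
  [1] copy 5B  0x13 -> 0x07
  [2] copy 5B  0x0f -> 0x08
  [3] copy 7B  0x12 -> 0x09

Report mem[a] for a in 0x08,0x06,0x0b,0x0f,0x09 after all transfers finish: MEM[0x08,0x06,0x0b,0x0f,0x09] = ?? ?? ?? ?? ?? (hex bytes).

[0] 0x15->0x0a len=7 : 79 bf 9c 70 52 42 a4
[1] 0x13->0x07 len=5 : 8c f5 79 bf 9c
[2] 0x0f->0x08 len=5 : 42 a4 14 e0 8c
[3] 0x12->0x09 len=7 : e0 8c f5 79 bf 9c 70
query mem[0x08]=0x42, mem[0x06]=0x13, mem[0x0b]=0xf5, mem[0x0f]=0x70, mem[0x09]=0xe0

MEM[0x08,0x06,0x0b,0x0f,0x09] = 42 13 f5 70 e0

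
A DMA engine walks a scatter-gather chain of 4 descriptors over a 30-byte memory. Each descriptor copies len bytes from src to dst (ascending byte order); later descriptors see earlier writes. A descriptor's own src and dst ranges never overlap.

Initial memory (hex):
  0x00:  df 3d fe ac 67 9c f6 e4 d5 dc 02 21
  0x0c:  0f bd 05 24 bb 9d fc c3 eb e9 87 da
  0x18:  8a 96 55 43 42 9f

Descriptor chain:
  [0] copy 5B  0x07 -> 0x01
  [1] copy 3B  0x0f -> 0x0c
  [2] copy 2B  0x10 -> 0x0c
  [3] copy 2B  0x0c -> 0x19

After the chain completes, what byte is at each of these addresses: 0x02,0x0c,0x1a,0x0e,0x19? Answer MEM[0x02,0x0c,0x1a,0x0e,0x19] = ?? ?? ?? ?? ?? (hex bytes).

MEM[0x02,0x0c,0x1a,0x0e,0x19] = d5 bb 9d 9d bb

#0 dst[0x01+5] := {0xe4,0xd5,0xdc,0x02,0x21}
#1 dst[0x0c+3] := {0x24,0xbb,0x9d}
#2 dst[0x0c+2] := {0xbb,0x9d}
#3 dst[0x19+2] := {0xbb,0x9d}
query mem[0x02]=0xd5, mem[0x0c]=0xbb, mem[0x1a]=0x9d, mem[0x0e]=0x9d, mem[0x19]=0xbb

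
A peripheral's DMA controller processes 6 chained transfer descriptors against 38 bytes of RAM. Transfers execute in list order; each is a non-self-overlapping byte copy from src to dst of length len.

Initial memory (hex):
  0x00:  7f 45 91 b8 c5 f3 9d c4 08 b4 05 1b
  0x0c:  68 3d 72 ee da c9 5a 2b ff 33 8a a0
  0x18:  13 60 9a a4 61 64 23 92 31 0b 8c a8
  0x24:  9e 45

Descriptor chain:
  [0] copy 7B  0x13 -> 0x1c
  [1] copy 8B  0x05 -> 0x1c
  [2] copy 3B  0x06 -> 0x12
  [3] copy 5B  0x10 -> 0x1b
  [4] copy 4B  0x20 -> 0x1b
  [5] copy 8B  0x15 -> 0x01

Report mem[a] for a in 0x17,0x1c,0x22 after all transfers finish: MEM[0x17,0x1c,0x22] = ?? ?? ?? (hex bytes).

#0 dst[0x1c+7] := {0x2b,0xff,0x33,0x8a,0xa0,0x13,0x60}
#1 dst[0x1c+8] := {0xf3,0x9d,0xc4,0x08,0xb4,0x05,0x1b,0x68}
#2 dst[0x12+3] := {0x9d,0xc4,0x08}
#3 dst[0x1b+5] := {0xda,0xc9,0x9d,0xc4,0x08}
#4 dst[0x1b+4] := {0xb4,0x05,0x1b,0x68}
#5 dst[0x01+8] := {0x33,0x8a,0xa0,0x13,0x60,0x9a,0xb4,0x05}
query mem[0x17]=0xa0, mem[0x1c]=0x05, mem[0x22]=0x1b

MEM[0x17,0x1c,0x22] = a0 05 1b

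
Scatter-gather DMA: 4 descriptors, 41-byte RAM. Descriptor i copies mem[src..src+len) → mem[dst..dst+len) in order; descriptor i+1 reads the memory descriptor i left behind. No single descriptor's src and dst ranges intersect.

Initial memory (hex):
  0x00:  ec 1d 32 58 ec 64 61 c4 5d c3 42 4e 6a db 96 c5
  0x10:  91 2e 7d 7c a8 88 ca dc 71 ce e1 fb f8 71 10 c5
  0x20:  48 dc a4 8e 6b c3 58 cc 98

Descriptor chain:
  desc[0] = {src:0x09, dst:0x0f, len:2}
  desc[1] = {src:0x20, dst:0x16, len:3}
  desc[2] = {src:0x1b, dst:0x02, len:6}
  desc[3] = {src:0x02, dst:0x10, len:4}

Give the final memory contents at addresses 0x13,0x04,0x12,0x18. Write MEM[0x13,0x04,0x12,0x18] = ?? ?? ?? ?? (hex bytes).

[0] 0x09->0x0f len=2 : c3 42
[1] 0x20->0x16 len=3 : 48 dc a4
[2] 0x1b->0x02 len=6 : fb f8 71 10 c5 48
[3] 0x02->0x10 len=4 : fb f8 71 10
query mem[0x13]=0x10, mem[0x04]=0x71, mem[0x12]=0x71, mem[0x18]=0xa4

MEM[0x13,0x04,0x12,0x18] = 10 71 71 a4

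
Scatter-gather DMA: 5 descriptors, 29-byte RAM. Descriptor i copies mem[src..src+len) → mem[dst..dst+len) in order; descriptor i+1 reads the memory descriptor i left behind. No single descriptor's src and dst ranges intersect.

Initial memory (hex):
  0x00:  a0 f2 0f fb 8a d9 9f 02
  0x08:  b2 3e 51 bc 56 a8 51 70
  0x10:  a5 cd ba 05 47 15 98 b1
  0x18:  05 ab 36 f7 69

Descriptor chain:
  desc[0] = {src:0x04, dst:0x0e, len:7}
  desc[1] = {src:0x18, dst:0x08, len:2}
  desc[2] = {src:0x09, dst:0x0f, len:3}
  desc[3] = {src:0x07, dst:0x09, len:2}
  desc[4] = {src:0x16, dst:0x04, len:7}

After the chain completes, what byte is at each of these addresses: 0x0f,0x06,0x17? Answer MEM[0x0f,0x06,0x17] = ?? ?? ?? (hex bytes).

MEM[0x0f,0x06,0x17] = ab 05 b1

D0: mem[0x0e..0x14] <- [8a d9 9f 02 b2 3e 51]
D1: mem[0x08..0x09] <- [05 ab]
D2: mem[0x0f..0x11] <- [ab 51 bc]
D3: mem[0x09..0x0a] <- [02 05]
D4: mem[0x04..0x0a] <- [98 b1 05 ab 36 f7 69]
query mem[0x0f]=0xab, mem[0x06]=0x05, mem[0x17]=0xb1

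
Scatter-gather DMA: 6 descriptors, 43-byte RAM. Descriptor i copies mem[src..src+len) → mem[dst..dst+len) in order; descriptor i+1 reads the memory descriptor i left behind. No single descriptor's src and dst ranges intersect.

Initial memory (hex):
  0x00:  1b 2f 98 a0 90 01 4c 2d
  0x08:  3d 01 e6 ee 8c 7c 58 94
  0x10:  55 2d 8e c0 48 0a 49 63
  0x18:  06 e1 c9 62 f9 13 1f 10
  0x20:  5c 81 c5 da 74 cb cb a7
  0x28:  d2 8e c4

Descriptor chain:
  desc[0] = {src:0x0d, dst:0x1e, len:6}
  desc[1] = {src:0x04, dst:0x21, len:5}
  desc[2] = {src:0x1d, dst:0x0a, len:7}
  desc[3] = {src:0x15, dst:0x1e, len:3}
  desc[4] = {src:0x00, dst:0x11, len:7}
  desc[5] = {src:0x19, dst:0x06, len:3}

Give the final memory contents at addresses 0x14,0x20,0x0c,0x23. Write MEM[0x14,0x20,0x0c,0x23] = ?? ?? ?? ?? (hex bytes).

MEM[0x14,0x20,0x0c,0x23] = a0 63 58 4c

  after D0: wrote 6B at 0x1e = 7c5894552d8e
  after D1: wrote 5B at 0x21 = 90014c2d3d
  after D2: wrote 7B at 0x0a = 137c589490014c
  after D3: wrote 3B at 0x1e = 0a4963
  after D4: wrote 7B at 0x11 = 1b2f98a090014c
  after D5: wrote 3B at 0x06 = e1c962
query mem[0x14]=0xa0, mem[0x20]=0x63, mem[0x0c]=0x58, mem[0x23]=0x4c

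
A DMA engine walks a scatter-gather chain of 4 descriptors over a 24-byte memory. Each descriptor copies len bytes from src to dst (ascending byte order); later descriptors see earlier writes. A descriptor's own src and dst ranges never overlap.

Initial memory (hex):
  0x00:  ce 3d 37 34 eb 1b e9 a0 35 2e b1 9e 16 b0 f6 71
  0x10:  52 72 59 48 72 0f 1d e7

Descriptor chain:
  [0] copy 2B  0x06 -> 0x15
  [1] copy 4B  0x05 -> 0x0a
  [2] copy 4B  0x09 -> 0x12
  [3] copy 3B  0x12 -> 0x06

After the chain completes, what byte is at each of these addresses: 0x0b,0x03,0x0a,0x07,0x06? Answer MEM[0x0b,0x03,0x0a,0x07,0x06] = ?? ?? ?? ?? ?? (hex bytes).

MEM[0x0b,0x03,0x0a,0x07,0x06] = e9 34 1b 1b 2e

D0: mem[0x15..0x16] <- [e9 a0]
D1: mem[0x0a..0x0d] <- [1b e9 a0 35]
D2: mem[0x12..0x15] <- [2e 1b e9 a0]
D3: mem[0x06..0x08] <- [2e 1b e9]
query mem[0x0b]=0xe9, mem[0x03]=0x34, mem[0x0a]=0x1b, mem[0x07]=0x1b, mem[0x06]=0x2e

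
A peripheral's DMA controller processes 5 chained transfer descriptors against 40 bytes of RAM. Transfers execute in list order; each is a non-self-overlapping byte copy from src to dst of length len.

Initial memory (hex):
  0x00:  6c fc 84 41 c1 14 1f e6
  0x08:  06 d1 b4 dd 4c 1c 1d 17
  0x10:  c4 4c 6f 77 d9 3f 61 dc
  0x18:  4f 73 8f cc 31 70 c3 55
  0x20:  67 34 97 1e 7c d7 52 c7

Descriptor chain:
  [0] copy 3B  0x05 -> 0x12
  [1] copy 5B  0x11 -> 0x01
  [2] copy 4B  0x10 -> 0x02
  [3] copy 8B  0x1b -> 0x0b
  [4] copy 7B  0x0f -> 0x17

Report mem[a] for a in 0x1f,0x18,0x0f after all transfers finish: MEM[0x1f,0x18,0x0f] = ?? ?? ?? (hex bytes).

MEM[0x1f,0x18,0x0f] = 55 67 55

  after D0: wrote 3B at 0x12 = 141fe6
  after D1: wrote 5B at 0x01 = 4c141fe63f
  after D2: wrote 4B at 0x02 = c44c141f
  after D3: wrote 8B at 0x0b = cc3170c355673497
  after D4: wrote 7B at 0x17 = 556734971fe63f
query mem[0x1f]=0x55, mem[0x18]=0x67, mem[0x0f]=0x55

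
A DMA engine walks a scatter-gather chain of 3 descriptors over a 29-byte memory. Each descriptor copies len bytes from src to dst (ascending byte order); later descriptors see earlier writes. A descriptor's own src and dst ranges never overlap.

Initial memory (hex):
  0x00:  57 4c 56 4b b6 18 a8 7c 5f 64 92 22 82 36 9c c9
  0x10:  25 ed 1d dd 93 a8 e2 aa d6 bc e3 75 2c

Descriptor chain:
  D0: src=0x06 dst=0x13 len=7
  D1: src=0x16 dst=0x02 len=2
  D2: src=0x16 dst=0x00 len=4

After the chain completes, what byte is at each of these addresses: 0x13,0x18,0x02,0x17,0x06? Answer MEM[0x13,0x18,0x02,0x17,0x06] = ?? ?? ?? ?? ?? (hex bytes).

D0: mem[0x13..0x19] <- [a8 7c 5f 64 92 22 82]
D1: mem[0x02..0x03] <- [64 92]
D2: mem[0x00..0x03] <- [64 92 22 82]
query mem[0x13]=0xa8, mem[0x18]=0x22, mem[0x02]=0x22, mem[0x17]=0x92, mem[0x06]=0xa8

MEM[0x13,0x18,0x02,0x17,0x06] = a8 22 22 92 a8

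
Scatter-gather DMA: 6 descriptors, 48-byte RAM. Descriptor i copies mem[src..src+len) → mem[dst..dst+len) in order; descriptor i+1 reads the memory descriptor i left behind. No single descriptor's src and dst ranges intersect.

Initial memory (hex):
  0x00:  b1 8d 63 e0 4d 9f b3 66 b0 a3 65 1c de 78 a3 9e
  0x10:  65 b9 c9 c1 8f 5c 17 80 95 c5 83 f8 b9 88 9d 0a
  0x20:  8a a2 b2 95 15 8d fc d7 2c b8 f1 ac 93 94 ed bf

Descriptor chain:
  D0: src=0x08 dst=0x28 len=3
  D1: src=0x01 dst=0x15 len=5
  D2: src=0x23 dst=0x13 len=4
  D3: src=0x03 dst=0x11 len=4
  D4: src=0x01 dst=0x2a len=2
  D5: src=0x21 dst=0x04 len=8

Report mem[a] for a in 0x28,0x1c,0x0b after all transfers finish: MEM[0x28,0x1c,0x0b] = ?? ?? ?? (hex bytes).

MEM[0x28,0x1c,0x0b] = b0 b9 b0

[0] 0x08->0x28 len=3 : b0 a3 65
[1] 0x01->0x15 len=5 : 8d 63 e0 4d 9f
[2] 0x23->0x13 len=4 : 95 15 8d fc
[3] 0x03->0x11 len=4 : e0 4d 9f b3
[4] 0x01->0x2a len=2 : 8d 63
[5] 0x21->0x04 len=8 : a2 b2 95 15 8d fc d7 b0
query mem[0x28]=0xb0, mem[0x1c]=0xb9, mem[0x0b]=0xb0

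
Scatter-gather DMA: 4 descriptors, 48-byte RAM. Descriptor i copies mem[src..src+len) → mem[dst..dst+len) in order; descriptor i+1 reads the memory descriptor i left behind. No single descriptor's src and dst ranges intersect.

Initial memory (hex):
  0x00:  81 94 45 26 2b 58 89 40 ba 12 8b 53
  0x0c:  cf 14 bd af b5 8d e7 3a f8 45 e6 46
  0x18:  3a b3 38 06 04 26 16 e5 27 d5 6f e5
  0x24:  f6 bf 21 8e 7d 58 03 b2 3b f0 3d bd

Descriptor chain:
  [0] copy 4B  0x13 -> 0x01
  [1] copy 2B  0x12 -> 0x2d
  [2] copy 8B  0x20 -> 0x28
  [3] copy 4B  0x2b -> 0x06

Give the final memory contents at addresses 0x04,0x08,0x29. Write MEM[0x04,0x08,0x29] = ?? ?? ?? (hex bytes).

#0 dst[0x01+4] := {0x3a,0xf8,0x45,0xe6}
#1 dst[0x2d+2] := {0xe7,0x3a}
#2 dst[0x28+8] := {0x27,0xd5,0x6f,0xe5,0xf6,0xbf,0x21,0x8e}
#3 dst[0x06+4] := {0xe5,0xf6,0xbf,0x21}
query mem[0x04]=0xe6, mem[0x08]=0xbf, mem[0x29]=0xd5

MEM[0x04,0x08,0x29] = e6 bf d5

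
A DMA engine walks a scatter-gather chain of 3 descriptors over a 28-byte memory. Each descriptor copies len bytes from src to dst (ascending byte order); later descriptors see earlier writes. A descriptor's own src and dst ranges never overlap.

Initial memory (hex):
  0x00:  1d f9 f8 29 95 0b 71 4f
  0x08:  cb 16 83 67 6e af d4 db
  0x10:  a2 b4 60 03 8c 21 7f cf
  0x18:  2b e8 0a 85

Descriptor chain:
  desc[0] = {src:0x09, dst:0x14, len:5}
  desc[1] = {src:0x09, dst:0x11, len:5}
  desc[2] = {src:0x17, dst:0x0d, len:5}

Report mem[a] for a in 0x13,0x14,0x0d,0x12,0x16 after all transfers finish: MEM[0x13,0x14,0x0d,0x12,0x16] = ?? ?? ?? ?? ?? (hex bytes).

D0: mem[0x14..0x18] <- [16 83 67 6e af]
D1: mem[0x11..0x15] <- [16 83 67 6e af]
D2: mem[0x0d..0x11] <- [6e af e8 0a 85]
query mem[0x13]=0x67, mem[0x14]=0x6e, mem[0x0d]=0x6e, mem[0x12]=0x83, mem[0x16]=0x67

MEM[0x13,0x14,0x0d,0x12,0x16] = 67 6e 6e 83 67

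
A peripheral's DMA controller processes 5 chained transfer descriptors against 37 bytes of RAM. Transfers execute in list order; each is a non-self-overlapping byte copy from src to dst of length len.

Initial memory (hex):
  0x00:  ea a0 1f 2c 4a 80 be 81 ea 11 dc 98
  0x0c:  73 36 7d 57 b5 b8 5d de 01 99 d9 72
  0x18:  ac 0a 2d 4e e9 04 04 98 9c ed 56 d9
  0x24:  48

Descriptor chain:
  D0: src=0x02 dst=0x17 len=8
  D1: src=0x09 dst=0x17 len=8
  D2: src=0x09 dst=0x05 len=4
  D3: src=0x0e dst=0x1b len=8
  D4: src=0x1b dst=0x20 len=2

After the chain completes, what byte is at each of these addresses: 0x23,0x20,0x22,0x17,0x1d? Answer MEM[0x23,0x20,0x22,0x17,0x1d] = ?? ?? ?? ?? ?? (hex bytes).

MEM[0x23,0x20,0x22,0x17,0x1d] = d9 7d 99 11 b5

#0 dst[0x17+8] := {0x1f,0x2c,0x4a,0x80,0xbe,0x81,0xea,0x11}
#1 dst[0x17+8] := {0x11,0xdc,0x98,0x73,0x36,0x7d,0x57,0xb5}
#2 dst[0x05+4] := {0x11,0xdc,0x98,0x73}
#3 dst[0x1b+8] := {0x7d,0x57,0xb5,0xb8,0x5d,0xde,0x01,0x99}
#4 dst[0x20+2] := {0x7d,0x57}
query mem[0x23]=0xd9, mem[0x20]=0x7d, mem[0x22]=0x99, mem[0x17]=0x11, mem[0x1d]=0xb5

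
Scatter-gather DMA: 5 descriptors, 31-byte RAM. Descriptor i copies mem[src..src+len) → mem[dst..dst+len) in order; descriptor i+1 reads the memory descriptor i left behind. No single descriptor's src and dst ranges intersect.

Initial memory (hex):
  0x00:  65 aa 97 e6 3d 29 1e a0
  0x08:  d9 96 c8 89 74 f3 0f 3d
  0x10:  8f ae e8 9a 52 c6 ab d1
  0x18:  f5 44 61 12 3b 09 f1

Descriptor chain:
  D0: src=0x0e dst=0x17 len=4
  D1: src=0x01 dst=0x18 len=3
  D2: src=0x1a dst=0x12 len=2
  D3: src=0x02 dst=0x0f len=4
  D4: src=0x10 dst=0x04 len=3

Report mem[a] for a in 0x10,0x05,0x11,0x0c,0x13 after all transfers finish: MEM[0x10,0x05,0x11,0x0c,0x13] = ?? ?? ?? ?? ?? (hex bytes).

MEM[0x10,0x05,0x11,0x0c,0x13] = e6 3d 3d 74 12

D0: mem[0x17..0x1a] <- [0f 3d 8f ae]
D1: mem[0x18..0x1a] <- [aa 97 e6]
D2: mem[0x12..0x13] <- [e6 12]
D3: mem[0x0f..0x12] <- [97 e6 3d 29]
D4: mem[0x04..0x06] <- [e6 3d 29]
query mem[0x10]=0xe6, mem[0x05]=0x3d, mem[0x11]=0x3d, mem[0x0c]=0x74, mem[0x13]=0x12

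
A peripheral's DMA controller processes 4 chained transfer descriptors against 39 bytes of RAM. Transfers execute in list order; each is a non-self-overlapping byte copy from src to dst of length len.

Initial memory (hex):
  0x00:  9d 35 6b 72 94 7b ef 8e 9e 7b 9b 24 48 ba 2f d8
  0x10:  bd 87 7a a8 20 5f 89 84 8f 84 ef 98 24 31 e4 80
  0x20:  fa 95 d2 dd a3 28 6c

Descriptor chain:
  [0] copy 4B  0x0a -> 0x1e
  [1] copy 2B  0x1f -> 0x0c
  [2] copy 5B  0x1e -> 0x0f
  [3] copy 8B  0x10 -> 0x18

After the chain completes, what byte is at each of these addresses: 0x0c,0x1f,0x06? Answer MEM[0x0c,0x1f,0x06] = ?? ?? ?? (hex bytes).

MEM[0x0c,0x1f,0x06] = 24 84 ef

  after D0: wrote 4B at 0x1e = 9b2448ba
  after D1: wrote 2B at 0x0c = 2448
  after D2: wrote 5B at 0x0f = 9b2448bad2
  after D3: wrote 8B at 0x18 = 2448bad2205f8984
query mem[0x0c]=0x24, mem[0x1f]=0x84, mem[0x06]=0xef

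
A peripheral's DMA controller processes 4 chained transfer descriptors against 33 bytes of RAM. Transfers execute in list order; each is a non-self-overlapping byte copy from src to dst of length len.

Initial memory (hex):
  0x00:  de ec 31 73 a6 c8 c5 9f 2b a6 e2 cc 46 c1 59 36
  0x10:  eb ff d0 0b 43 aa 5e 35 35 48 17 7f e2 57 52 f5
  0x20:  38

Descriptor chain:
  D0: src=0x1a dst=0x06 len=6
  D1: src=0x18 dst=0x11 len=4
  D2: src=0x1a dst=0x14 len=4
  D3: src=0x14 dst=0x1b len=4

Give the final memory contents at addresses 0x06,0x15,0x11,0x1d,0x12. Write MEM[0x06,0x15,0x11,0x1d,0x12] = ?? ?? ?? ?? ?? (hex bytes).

MEM[0x06,0x15,0x11,0x1d,0x12] = 17 7f 35 e2 48

[0] 0x1a->0x06 len=6 : 17 7f e2 57 52 f5
[1] 0x18->0x11 len=4 : 35 48 17 7f
[2] 0x1a->0x14 len=4 : 17 7f e2 57
[3] 0x14->0x1b len=4 : 17 7f e2 57
query mem[0x06]=0x17, mem[0x15]=0x7f, mem[0x11]=0x35, mem[0x1d]=0xe2, mem[0x12]=0x48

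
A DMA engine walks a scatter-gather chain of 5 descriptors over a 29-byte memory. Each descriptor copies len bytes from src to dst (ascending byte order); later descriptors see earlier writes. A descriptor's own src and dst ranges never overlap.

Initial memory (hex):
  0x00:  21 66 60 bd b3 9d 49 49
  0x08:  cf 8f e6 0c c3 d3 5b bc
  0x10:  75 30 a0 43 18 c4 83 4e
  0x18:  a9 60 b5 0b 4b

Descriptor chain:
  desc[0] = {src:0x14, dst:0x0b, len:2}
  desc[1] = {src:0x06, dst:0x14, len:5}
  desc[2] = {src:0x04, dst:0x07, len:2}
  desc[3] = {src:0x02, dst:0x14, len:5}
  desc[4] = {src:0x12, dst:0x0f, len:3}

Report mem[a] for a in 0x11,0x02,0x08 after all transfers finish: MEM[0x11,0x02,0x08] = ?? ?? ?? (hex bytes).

  after D0: wrote 2B at 0x0b = 18c4
  after D1: wrote 5B at 0x14 = 4949cf8fe6
  after D2: wrote 2B at 0x07 = b39d
  after D3: wrote 5B at 0x14 = 60bdb39d49
  after D4: wrote 3B at 0x0f = a04360
query mem[0x11]=0x60, mem[0x02]=0x60, mem[0x08]=0x9d

MEM[0x11,0x02,0x08] = 60 60 9d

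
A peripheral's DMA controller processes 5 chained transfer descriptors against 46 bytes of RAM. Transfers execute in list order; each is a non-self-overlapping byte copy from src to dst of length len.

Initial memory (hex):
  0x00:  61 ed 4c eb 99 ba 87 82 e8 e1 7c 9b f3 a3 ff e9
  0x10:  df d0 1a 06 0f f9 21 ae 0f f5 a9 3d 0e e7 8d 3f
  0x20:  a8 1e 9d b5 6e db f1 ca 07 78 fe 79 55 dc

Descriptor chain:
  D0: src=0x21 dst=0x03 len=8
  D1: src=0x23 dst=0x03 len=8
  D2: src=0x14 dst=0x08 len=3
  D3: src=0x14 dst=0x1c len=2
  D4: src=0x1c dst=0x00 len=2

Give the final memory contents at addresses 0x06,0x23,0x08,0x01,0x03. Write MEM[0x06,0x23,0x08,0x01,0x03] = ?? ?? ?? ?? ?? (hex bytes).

MEM[0x06,0x23,0x08,0x01,0x03] = f1 b5 0f f9 b5

  after D0: wrote 8B at 0x03 = 1e9db56edbf1ca07
  after D1: wrote 8B at 0x03 = b56edbf1ca0778fe
  after D2: wrote 3B at 0x08 = 0ff921
  after D3: wrote 2B at 0x1c = 0ff9
  after D4: wrote 2B at 0x00 = 0ff9
query mem[0x06]=0xf1, mem[0x23]=0xb5, mem[0x08]=0x0f, mem[0x01]=0xf9, mem[0x03]=0xb5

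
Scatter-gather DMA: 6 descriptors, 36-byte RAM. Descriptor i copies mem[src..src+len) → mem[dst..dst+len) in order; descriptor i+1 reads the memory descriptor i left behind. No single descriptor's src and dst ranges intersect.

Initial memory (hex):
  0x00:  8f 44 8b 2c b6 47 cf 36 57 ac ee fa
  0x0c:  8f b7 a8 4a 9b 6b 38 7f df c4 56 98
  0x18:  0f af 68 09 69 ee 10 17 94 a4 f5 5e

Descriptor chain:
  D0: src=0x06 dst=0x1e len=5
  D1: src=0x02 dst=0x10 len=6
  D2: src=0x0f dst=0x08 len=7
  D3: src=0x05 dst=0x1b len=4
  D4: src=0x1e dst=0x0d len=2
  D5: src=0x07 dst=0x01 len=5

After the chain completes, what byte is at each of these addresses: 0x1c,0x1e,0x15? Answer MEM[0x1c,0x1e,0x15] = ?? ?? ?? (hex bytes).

MEM[0x1c,0x1e,0x15] = cf 4a 36

D0: mem[0x1e..0x22] <- [cf 36 57 ac ee]
D1: mem[0x10..0x15] <- [8b 2c b6 47 cf 36]
D2: mem[0x08..0x0e] <- [4a 8b 2c b6 47 cf 36]
D3: mem[0x1b..0x1e] <- [47 cf 36 4a]
D4: mem[0x0d..0x0e] <- [4a 36]
D5: mem[0x01..0x05] <- [36 4a 8b 2c b6]
query mem[0x1c]=0xcf, mem[0x1e]=0x4a, mem[0x15]=0x36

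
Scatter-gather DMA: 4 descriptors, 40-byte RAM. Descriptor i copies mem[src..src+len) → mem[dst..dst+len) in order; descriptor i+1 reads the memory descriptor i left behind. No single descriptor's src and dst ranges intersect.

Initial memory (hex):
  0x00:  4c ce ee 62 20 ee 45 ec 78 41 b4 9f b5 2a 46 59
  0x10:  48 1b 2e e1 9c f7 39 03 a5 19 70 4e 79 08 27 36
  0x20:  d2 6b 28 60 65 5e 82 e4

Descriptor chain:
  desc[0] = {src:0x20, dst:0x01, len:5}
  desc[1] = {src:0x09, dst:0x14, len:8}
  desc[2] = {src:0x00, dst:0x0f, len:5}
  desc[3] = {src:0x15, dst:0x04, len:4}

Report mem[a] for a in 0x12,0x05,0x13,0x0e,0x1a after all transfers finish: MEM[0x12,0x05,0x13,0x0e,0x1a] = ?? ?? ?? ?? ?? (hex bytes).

MEM[0x12,0x05,0x13,0x0e,0x1a] = 28 9f 60 46 59

  after D0: wrote 5B at 0x01 = d26b286065
  after D1: wrote 8B at 0x14 = 41b49fb52a465948
  after D2: wrote 5B at 0x0f = 4cd26b2860
  after D3: wrote 4B at 0x04 = b49fb52a
query mem[0x12]=0x28, mem[0x05]=0x9f, mem[0x13]=0x60, mem[0x0e]=0x46, mem[0x1a]=0x59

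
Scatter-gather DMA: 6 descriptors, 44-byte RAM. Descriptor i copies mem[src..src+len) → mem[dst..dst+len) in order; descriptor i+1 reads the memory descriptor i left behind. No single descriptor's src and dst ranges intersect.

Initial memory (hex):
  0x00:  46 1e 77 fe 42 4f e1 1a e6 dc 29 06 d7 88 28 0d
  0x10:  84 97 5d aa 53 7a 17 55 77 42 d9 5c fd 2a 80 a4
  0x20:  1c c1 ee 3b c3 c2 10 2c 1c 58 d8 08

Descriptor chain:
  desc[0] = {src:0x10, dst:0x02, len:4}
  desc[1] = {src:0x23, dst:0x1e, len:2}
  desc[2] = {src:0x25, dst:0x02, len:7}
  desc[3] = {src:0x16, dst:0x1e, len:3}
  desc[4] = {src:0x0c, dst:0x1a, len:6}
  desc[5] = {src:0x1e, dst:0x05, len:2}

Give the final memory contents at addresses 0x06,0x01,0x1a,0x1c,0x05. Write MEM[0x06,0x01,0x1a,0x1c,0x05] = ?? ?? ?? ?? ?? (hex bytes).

D0: mem[0x02..0x05] <- [84 97 5d aa]
D1: mem[0x1e..0x1f] <- [3b c3]
D2: mem[0x02..0x08] <- [c2 10 2c 1c 58 d8 08]
D3: mem[0x1e..0x20] <- [17 55 77]
D4: mem[0x1a..0x1f] <- [d7 88 28 0d 84 97]
D5: mem[0x05..0x06] <- [84 97]
query mem[0x06]=0x97, mem[0x01]=0x1e, mem[0x1a]=0xd7, mem[0x1c]=0x28, mem[0x05]=0x84

MEM[0x06,0x01,0x1a,0x1c,0x05] = 97 1e d7 28 84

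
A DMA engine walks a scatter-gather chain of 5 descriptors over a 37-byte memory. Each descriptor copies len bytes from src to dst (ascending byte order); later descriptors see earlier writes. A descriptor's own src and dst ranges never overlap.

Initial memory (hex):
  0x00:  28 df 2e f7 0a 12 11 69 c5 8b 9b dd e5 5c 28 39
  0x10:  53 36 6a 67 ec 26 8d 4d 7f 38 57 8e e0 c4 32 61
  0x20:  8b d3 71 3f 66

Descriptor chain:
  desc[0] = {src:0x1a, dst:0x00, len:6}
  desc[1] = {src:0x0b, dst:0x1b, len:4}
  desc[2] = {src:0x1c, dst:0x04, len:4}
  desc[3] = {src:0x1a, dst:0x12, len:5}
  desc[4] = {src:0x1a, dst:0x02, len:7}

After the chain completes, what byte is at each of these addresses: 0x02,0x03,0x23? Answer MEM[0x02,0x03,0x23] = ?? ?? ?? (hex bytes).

MEM[0x02,0x03,0x23] = 57 dd 3f

#0 dst[0x00+6] := {0x57,0x8e,0xe0,0xc4,0x32,0x61}
#1 dst[0x1b+4] := {0xdd,0xe5,0x5c,0x28}
#2 dst[0x04+4] := {0xe5,0x5c,0x28,0x61}
#3 dst[0x12+5] := {0x57,0xdd,0xe5,0x5c,0x28}
#4 dst[0x02+7] := {0x57,0xdd,0xe5,0x5c,0x28,0x61,0x8b}
query mem[0x02]=0x57, mem[0x03]=0xdd, mem[0x23]=0x3f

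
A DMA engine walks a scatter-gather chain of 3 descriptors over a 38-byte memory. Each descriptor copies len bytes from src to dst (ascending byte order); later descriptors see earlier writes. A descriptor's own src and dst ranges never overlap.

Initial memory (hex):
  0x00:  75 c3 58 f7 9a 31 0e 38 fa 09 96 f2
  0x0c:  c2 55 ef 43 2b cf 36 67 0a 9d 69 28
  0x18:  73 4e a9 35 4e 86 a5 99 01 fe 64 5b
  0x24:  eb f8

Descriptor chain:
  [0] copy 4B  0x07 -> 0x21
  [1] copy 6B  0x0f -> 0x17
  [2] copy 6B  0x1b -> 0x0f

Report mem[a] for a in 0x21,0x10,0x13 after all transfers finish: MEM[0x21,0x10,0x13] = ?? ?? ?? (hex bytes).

  after D0: wrote 4B at 0x21 = 38fa0996
  after D1: wrote 6B at 0x17 = 432bcf36670a
  after D2: wrote 6B at 0x0f = 670a86a59901
query mem[0x21]=0x38, mem[0x10]=0x0a, mem[0x13]=0x99

MEM[0x21,0x10,0x13] = 38 0a 99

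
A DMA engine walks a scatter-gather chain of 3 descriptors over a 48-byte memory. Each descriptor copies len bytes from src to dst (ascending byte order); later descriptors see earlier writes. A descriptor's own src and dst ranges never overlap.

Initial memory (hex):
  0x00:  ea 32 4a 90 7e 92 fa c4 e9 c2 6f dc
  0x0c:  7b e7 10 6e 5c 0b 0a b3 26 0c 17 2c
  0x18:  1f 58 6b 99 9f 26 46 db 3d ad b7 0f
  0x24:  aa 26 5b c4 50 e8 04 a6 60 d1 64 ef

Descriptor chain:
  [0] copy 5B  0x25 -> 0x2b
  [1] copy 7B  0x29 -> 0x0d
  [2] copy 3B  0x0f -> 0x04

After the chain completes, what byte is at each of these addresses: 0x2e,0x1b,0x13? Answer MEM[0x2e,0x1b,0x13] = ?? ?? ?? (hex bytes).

D0: mem[0x2b..0x2f] <- [26 5b c4 50 e8]
D1: mem[0x0d..0x13] <- [e8 04 26 5b c4 50 e8]
D2: mem[0x04..0x06] <- [26 5b c4]
query mem[0x2e]=0x50, mem[0x1b]=0x99, mem[0x13]=0xe8

MEM[0x2e,0x1b,0x13] = 50 99 e8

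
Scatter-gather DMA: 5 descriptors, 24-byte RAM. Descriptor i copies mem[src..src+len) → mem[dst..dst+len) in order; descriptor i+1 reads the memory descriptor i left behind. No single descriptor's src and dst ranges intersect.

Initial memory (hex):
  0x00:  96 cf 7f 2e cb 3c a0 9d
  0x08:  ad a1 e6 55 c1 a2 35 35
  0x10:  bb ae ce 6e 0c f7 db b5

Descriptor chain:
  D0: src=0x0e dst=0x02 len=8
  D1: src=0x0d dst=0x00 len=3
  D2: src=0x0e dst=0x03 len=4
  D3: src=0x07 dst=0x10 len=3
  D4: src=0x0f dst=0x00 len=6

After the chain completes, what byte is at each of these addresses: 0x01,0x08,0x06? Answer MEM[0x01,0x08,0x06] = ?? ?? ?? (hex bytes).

MEM[0x01,0x08,0x06] = 6e 0c ae

D0: mem[0x02..0x09] <- [35 35 bb ae ce 6e 0c f7]
D1: mem[0x00..0x02] <- [a2 35 35]
D2: mem[0x03..0x06] <- [35 35 bb ae]
D3: mem[0x10..0x12] <- [6e 0c f7]
D4: mem[0x00..0x05] <- [35 6e 0c f7 6e 0c]
query mem[0x01]=0x6e, mem[0x08]=0x0c, mem[0x06]=0xae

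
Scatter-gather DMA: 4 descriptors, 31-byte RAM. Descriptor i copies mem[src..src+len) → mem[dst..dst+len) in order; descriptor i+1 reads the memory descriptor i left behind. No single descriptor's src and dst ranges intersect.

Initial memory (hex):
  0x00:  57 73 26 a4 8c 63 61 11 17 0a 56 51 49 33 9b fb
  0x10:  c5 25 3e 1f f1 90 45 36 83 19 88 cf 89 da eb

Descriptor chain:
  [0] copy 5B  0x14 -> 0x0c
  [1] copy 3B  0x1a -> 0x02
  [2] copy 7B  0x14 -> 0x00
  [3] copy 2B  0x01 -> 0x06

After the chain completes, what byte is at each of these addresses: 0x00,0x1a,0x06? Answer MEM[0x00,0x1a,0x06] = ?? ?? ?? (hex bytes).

MEM[0x00,0x1a,0x06] = f1 88 90

[0] 0x14->0x0c len=5 : f1 90 45 36 83
[1] 0x1a->0x02 len=3 : 88 cf 89
[2] 0x14->0x00 len=7 : f1 90 45 36 83 19 88
[3] 0x01->0x06 len=2 : 90 45
query mem[0x00]=0xf1, mem[0x1a]=0x88, mem[0x06]=0x90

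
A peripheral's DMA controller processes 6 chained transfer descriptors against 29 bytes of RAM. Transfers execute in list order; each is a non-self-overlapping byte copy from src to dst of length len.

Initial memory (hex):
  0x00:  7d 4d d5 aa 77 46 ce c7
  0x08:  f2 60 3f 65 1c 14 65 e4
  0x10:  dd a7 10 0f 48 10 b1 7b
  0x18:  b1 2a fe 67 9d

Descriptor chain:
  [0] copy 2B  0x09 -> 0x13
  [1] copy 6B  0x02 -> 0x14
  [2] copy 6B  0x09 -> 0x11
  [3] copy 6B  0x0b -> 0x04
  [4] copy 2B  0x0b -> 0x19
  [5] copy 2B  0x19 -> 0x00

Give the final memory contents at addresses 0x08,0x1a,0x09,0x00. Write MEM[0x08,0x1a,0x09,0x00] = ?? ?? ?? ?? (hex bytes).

D0: mem[0x13..0x14] <- [60 3f]
D1: mem[0x14..0x19] <- [d5 aa 77 46 ce c7]
D2: mem[0x11..0x16] <- [60 3f 65 1c 14 65]
D3: mem[0x04..0x09] <- [65 1c 14 65 e4 dd]
D4: mem[0x19..0x1a] <- [65 1c]
D5: mem[0x00..0x01] <- [65 1c]
query mem[0x08]=0xe4, mem[0x1a]=0x1c, mem[0x09]=0xdd, mem[0x00]=0x65

MEM[0x08,0x1a,0x09,0x00] = e4 1c dd 65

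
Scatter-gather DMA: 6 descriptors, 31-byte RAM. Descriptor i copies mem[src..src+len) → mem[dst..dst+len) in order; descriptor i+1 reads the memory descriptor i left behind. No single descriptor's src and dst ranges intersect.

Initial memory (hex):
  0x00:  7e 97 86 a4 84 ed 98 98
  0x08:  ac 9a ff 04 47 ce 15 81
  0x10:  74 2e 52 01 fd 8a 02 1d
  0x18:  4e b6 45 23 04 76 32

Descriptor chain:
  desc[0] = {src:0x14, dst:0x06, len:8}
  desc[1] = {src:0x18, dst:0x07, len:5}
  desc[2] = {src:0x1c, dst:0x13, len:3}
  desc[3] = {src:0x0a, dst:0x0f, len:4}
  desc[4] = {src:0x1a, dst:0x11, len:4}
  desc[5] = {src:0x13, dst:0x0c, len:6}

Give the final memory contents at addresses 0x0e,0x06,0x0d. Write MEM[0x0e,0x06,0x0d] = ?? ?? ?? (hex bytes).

MEM[0x0e,0x06,0x0d] = 32 fd 76

  after D0: wrote 8B at 0x06 = fd8a021d4eb64523
  after D1: wrote 5B at 0x07 = 4eb6452304
  after D2: wrote 3B at 0x13 = 047632
  after D3: wrote 4B at 0x0f = 23044523
  after D4: wrote 4B at 0x11 = 45230476
  after D5: wrote 6B at 0x0c = 047632021d4e
query mem[0x0e]=0x32, mem[0x06]=0xfd, mem[0x0d]=0x76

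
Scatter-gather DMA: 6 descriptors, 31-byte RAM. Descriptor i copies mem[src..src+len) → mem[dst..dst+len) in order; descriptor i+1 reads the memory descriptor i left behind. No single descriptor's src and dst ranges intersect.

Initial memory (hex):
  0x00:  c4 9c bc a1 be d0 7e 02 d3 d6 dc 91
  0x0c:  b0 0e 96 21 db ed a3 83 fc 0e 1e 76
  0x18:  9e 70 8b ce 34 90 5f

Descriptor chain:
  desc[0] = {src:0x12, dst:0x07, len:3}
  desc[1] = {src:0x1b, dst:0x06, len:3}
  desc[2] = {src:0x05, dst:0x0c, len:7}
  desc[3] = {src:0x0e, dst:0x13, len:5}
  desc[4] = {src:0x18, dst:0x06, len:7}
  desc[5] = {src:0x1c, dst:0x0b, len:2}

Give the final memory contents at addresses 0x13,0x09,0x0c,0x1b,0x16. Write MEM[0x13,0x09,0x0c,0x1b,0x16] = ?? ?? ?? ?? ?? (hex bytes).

D0: mem[0x07..0x09] <- [a3 83 fc]
D1: mem[0x06..0x08] <- [ce 34 90]
D2: mem[0x0c..0x12] <- [d0 ce 34 90 fc dc 91]
D3: mem[0x13..0x17] <- [34 90 fc dc 91]
D4: mem[0x06..0x0c] <- [9e 70 8b ce 34 90 5f]
D5: mem[0x0b..0x0c] <- [34 90]
query mem[0x13]=0x34, mem[0x09]=0xce, mem[0x0c]=0x90, mem[0x1b]=0xce, mem[0x16]=0xdc

MEM[0x13,0x09,0x0c,0x1b,0x16] = 34 ce 90 ce dc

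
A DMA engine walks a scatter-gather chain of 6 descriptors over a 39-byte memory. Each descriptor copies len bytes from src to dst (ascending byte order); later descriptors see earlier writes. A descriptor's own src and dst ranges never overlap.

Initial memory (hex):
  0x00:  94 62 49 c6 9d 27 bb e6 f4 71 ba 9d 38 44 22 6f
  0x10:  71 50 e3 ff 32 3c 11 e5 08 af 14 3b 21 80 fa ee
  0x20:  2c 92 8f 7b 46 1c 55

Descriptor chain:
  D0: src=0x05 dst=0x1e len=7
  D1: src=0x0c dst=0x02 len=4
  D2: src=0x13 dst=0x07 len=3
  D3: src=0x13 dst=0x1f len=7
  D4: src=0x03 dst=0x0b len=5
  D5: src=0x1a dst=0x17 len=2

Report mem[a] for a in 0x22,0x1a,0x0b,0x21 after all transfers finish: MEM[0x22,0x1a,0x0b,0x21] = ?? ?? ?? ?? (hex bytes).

#0 dst[0x1e+7] := {0x27,0xbb,0xe6,0xf4,0x71,0xba,0x9d}
#1 dst[0x02+4] := {0x38,0x44,0x22,0x6f}
#2 dst[0x07+3] := {0xff,0x32,0x3c}
#3 dst[0x1f+7] := {0xff,0x32,0x3c,0x11,0xe5,0x08,0xaf}
#4 dst[0x0b+5] := {0x44,0x22,0x6f,0xbb,0xff}
#5 dst[0x17+2] := {0x14,0x3b}
query mem[0x22]=0x11, mem[0x1a]=0x14, mem[0x0b]=0x44, mem[0x21]=0x3c

MEM[0x22,0x1a,0x0b,0x21] = 11 14 44 3c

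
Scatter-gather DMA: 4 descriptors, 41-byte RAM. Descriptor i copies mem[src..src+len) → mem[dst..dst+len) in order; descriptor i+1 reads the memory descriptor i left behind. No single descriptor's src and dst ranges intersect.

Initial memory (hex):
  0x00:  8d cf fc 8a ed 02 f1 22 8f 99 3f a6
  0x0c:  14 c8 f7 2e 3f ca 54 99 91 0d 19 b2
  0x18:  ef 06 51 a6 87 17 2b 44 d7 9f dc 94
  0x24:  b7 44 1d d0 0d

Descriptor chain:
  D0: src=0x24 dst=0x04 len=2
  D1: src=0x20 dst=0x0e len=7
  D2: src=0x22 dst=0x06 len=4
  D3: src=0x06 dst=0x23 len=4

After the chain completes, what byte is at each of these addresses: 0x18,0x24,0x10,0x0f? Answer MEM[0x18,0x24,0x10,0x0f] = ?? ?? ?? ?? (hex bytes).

MEM[0x18,0x24,0x10,0x0f] = ef 94 dc 9f

D0: mem[0x04..0x05] <- [b7 44]
D1: mem[0x0e..0x14] <- [d7 9f dc 94 b7 44 1d]
D2: mem[0x06..0x09] <- [dc 94 b7 44]
D3: mem[0x23..0x26] <- [dc 94 b7 44]
query mem[0x18]=0xef, mem[0x24]=0x94, mem[0x10]=0xdc, mem[0x0f]=0x9f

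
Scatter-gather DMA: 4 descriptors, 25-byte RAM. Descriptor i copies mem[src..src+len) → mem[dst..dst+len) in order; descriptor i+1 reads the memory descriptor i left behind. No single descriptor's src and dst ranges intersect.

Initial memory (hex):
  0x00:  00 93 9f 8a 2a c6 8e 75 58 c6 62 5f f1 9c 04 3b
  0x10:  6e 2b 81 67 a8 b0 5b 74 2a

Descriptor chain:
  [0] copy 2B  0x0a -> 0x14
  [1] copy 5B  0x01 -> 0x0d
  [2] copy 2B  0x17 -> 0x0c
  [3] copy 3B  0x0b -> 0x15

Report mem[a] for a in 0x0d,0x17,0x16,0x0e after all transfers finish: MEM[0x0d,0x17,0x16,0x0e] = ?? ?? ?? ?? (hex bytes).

[0] 0x0a->0x14 len=2 : 62 5f
[1] 0x01->0x0d len=5 : 93 9f 8a 2a c6
[2] 0x17->0x0c len=2 : 74 2a
[3] 0x0b->0x15 len=3 : 5f 74 2a
query mem[0x0d]=0x2a, mem[0x17]=0x2a, mem[0x16]=0x74, mem[0x0e]=0x9f

MEM[0x0d,0x17,0x16,0x0e] = 2a 2a 74 9f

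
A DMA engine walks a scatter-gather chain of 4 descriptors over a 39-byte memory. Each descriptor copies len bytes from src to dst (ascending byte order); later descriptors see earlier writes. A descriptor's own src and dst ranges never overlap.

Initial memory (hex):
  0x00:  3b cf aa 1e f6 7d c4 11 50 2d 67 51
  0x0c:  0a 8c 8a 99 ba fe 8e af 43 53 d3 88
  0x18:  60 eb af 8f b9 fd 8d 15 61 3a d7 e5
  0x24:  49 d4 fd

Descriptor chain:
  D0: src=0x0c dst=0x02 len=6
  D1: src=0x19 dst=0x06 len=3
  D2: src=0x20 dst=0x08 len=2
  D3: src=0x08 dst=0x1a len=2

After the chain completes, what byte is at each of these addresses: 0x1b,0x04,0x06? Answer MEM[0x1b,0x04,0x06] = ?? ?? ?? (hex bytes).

D0: mem[0x02..0x07] <- [0a 8c 8a 99 ba fe]
D1: mem[0x06..0x08] <- [eb af 8f]
D2: mem[0x08..0x09] <- [61 3a]
D3: mem[0x1a..0x1b] <- [61 3a]
query mem[0x1b]=0x3a, mem[0x04]=0x8a, mem[0x06]=0xeb

MEM[0x1b,0x04,0x06] = 3a 8a eb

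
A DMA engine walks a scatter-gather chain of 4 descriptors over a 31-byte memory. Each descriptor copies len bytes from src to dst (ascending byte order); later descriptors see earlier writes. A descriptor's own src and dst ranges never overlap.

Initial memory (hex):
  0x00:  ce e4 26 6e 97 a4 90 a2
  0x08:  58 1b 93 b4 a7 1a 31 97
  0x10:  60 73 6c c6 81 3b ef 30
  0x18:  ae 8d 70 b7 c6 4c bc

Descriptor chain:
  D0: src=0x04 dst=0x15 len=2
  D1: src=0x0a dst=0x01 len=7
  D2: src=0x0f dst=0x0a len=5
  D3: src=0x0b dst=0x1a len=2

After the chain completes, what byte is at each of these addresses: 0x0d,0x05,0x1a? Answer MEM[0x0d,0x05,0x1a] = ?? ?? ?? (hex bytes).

[0] 0x04->0x15 len=2 : 97 a4
[1] 0x0a->0x01 len=7 : 93 b4 a7 1a 31 97 60
[2] 0x0f->0x0a len=5 : 97 60 73 6c c6
[3] 0x0b->0x1a len=2 : 60 73
query mem[0x0d]=0x6c, mem[0x05]=0x31, mem[0x1a]=0x60

MEM[0x0d,0x05,0x1a] = 6c 31 60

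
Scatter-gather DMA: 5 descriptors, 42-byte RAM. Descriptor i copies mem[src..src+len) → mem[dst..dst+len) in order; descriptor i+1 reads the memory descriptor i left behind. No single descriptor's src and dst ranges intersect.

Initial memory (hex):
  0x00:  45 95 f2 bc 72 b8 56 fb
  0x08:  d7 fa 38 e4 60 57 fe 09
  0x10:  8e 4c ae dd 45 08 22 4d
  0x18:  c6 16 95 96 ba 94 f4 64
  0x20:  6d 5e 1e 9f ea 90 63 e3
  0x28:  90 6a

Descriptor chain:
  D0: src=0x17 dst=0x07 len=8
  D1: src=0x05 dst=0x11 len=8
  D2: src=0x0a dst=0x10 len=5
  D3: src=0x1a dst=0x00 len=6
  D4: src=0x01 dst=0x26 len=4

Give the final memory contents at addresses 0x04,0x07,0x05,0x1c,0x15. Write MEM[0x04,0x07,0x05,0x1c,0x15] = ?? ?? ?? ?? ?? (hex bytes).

MEM[0x04,0x07,0x05,0x1c,0x15] = f4 4d 64 ba 16

[0] 0x17->0x07 len=8 : 4d c6 16 95 96 ba 94 f4
[1] 0x05->0x11 len=8 : b8 56 4d c6 16 95 96 ba
[2] 0x0a->0x10 len=5 : 95 96 ba 94 f4
[3] 0x1a->0x00 len=6 : 95 96 ba 94 f4 64
[4] 0x01->0x26 len=4 : 96 ba 94 f4
query mem[0x04]=0xf4, mem[0x07]=0x4d, mem[0x05]=0x64, mem[0x1c]=0xba, mem[0x15]=0x16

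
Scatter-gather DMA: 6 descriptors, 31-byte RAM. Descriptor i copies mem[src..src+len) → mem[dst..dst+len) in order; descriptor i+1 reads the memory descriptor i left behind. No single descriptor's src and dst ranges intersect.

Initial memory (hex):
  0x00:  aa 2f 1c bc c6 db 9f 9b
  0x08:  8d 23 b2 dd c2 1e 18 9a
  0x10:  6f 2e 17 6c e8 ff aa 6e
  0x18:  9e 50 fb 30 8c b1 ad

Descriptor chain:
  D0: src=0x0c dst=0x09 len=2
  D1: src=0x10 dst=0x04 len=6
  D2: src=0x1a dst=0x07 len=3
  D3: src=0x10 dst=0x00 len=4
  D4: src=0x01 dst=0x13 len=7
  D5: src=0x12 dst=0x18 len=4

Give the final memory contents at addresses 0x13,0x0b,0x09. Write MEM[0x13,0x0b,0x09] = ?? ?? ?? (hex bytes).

D0: mem[0x09..0x0a] <- [c2 1e]
D1: mem[0x04..0x09] <- [6f 2e 17 6c e8 ff]
D2: mem[0x07..0x09] <- [fb 30 8c]
D3: mem[0x00..0x03] <- [6f 2e 17 6c]
D4: mem[0x13..0x19] <- [2e 17 6c 6f 2e 17 fb]
D5: mem[0x18..0x1b] <- [17 2e 17 6c]
query mem[0x13]=0x2e, mem[0x0b]=0xdd, mem[0x09]=0x8c

MEM[0x13,0x0b,0x09] = 2e dd 8c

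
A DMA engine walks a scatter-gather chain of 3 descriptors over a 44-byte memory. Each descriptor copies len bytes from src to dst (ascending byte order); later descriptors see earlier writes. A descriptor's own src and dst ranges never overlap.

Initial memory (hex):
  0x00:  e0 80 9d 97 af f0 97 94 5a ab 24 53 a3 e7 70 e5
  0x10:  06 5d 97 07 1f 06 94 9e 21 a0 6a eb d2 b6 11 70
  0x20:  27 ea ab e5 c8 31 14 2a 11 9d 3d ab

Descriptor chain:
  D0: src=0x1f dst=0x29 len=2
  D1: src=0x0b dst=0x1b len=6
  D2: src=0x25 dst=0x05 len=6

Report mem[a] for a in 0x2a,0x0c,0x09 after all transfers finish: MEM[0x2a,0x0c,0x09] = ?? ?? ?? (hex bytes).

MEM[0x2a,0x0c,0x09] = 27 a3 70

D0: mem[0x29..0x2a] <- [70 27]
D1: mem[0x1b..0x20] <- [53 a3 e7 70 e5 06]
D2: mem[0x05..0x0a] <- [31 14 2a 11 70 27]
query mem[0x2a]=0x27, mem[0x0c]=0xa3, mem[0x09]=0x70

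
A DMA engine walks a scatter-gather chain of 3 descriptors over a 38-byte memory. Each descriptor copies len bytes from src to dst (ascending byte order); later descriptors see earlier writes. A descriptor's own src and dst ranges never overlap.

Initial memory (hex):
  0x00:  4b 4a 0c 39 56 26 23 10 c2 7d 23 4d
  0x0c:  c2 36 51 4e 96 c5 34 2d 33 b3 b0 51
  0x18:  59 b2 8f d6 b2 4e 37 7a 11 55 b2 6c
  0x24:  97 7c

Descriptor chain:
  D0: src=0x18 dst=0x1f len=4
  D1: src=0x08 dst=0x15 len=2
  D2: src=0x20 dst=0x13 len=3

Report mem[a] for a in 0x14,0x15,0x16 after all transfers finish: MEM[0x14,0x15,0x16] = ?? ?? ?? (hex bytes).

  after D0: wrote 4B at 0x1f = 59b28fd6
  after D1: wrote 2B at 0x15 = c27d
  after D2: wrote 3B at 0x13 = b28fd6
query mem[0x14]=0x8f, mem[0x15]=0xd6, mem[0x16]=0x7d

MEM[0x14,0x15,0x16] = 8f d6 7d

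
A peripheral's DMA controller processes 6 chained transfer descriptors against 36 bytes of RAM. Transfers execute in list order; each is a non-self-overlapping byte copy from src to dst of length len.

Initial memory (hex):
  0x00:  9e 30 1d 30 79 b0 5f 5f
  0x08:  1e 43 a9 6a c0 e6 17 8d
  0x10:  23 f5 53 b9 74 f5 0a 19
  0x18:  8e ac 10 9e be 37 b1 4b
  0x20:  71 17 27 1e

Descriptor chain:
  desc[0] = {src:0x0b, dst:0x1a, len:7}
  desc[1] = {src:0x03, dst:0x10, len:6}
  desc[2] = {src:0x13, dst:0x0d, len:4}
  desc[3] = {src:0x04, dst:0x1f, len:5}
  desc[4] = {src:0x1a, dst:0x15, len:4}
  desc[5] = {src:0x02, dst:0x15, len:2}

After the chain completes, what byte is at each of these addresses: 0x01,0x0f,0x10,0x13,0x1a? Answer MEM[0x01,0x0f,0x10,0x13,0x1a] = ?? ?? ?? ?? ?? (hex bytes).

#0 dst[0x1a+7] := {0x6a,0xc0,0xe6,0x17,0x8d,0x23,0xf5}
#1 dst[0x10+6] := {0x30,0x79,0xb0,0x5f,0x5f,0x1e}
#2 dst[0x0d+4] := {0x5f,0x5f,0x1e,0x0a}
#3 dst[0x1f+5] := {0x79,0xb0,0x5f,0x5f,0x1e}
#4 dst[0x15+4] := {0x6a,0xc0,0xe6,0x17}
#5 dst[0x15+2] := {0x1d,0x30}
query mem[0x01]=0x30, mem[0x0f]=0x1e, mem[0x10]=0x0a, mem[0x13]=0x5f, mem[0x1a]=0x6a

MEM[0x01,0x0f,0x10,0x13,0x1a] = 30 1e 0a 5f 6a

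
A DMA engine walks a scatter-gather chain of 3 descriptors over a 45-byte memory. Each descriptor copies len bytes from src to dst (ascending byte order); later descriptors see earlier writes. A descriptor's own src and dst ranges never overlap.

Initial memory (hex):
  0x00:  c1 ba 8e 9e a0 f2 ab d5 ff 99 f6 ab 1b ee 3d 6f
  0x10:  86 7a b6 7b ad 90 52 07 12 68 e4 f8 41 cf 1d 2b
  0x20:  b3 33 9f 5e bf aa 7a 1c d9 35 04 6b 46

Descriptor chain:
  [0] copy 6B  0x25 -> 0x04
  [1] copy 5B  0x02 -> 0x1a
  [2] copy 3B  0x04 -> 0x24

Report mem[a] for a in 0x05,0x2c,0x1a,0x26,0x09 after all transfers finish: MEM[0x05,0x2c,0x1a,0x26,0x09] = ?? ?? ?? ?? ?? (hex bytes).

  after D0: wrote 6B at 0x04 = aa7a1cd93504
  after D1: wrote 5B at 0x1a = 8e9eaa7a1c
  after D2: wrote 3B at 0x24 = aa7a1c
query mem[0x05]=0x7a, mem[0x2c]=0x46, mem[0x1a]=0x8e, mem[0x26]=0x1c, mem[0x09]=0x04

MEM[0x05,0x2c,0x1a,0x26,0x09] = 7a 46 8e 1c 04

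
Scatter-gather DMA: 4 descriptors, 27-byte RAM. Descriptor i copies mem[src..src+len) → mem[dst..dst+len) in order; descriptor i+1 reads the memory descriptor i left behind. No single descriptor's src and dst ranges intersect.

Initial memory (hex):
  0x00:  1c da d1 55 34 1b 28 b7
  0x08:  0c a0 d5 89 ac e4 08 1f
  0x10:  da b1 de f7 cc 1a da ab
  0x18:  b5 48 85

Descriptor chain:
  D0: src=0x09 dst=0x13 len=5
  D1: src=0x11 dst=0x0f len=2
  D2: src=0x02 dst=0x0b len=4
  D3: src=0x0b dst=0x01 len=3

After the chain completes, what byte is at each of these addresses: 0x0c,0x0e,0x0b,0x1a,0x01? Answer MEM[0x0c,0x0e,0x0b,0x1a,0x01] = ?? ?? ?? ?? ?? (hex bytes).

MEM[0x0c,0x0e,0x0b,0x1a,0x01] = 55 1b d1 85 d1

#0 dst[0x13+5] := {0xa0,0xd5,0x89,0xac,0xe4}
#1 dst[0x0f+2] := {0xb1,0xde}
#2 dst[0x0b+4] := {0xd1,0x55,0x34,0x1b}
#3 dst[0x01+3] := {0xd1,0x55,0x34}
query mem[0x0c]=0x55, mem[0x0e]=0x1b, mem[0x0b]=0xd1, mem[0x1a]=0x85, mem[0x01]=0xd1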